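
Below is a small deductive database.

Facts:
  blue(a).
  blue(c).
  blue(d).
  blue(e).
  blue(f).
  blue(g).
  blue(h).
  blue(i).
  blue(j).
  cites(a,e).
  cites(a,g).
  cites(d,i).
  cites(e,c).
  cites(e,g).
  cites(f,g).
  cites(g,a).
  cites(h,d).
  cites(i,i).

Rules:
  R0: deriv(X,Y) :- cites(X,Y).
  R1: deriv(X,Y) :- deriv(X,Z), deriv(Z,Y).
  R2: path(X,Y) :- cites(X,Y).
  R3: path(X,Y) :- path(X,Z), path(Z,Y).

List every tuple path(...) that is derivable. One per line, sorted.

round 1: derive path(a,e) via R2 from cites(a,e)
round 1: derive path(a,g) via R2 from cites(a,g)
round 1: derive path(d,i) via R2 from cites(d,i)
round 1: derive path(e,c) via R2 from cites(e,c)
round 1: derive path(e,g) via R2 from cites(e,g)
round 1: derive path(f,g) via R2 from cites(f,g)
round 1: derive path(g,a) via R2 from cites(g,a)
round 1: derive path(h,d) via R2 from cites(h,d)
round 1: derive path(i,i) via R2 from cites(i,i)
round 2: derive path(a,a) via R3 from path(a,g), path(g,a)
round 2: derive path(a,c) via R3 from path(a,e), path(e,c)
round 2: derive path(e,a) via R3 from path(e,g), path(g,a)
round 2: derive path(f,a) via R3 from path(f,g), path(g,a)
round 2: derive path(g,e) via R3 from path(g,a), path(a,e)
round 2: derive path(g,g) via R3 from path(g,a), path(a,g)
round 2: derive path(h,i) via R3 from path(h,d), path(d,i)
round 3: derive path(e,e) via R3 from path(e,a), path(a,e)
round 3: derive path(f,c) via R3 from path(f,a), path(a,c)
round 3: derive path(f,e) via R3 from path(f,a), path(a,e)
round 3: derive path(g,c) via R3 from path(g,a), path(a,c)

path(a,a)
path(a,c)
path(a,e)
path(a,g)
path(d,i)
path(e,a)
path(e,c)
path(e,e)
path(e,g)
path(f,a)
path(f,c)
path(f,e)
path(f,g)
path(g,a)
path(g,c)
path(g,e)
path(g,g)
path(h,d)
path(h,i)
path(i,i)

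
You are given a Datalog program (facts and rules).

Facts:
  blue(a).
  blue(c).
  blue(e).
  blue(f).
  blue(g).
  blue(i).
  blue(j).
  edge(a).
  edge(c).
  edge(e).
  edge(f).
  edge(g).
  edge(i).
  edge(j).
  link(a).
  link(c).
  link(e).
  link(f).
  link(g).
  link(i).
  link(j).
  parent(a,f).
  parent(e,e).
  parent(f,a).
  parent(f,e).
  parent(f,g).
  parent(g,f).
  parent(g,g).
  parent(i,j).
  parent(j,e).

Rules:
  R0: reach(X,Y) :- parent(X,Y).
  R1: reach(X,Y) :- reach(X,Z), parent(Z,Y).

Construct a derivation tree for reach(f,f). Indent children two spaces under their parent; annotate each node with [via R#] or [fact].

reach(f,f)  [via R1]
  reach(f,a)  [via R0]
    parent(f,a)  [fact]
  parent(a,f)  [fact]

round 1: derive reach(a,f) via R0 from parent(a,f)
round 1: derive reach(e,e) via R0 from parent(e,e)
round 1: derive reach(f,a) via R0 from parent(f,a)
round 1: derive reach(f,e) via R0 from parent(f,e)
round 1: derive reach(f,g) via R0 from parent(f,g)
round 1: derive reach(g,f) via R0 from parent(g,f)
round 1: derive reach(g,g) via R0 from parent(g,g)
round 1: derive reach(i,j) via R0 from parent(i,j)
round 1: derive reach(j,e) via R0 from parent(j,e)
round 2: derive reach(a,a) via R1 from reach(a,f), parent(f,a)
round 2: derive reach(a,e) via R1 from reach(a,f), parent(f,e)
round 2: derive reach(a,g) via R1 from reach(a,f), parent(f,g)
round 2: derive reach(f,f) via R1 from reach(f,a), parent(a,f)
round 2: derive reach(g,a) via R1 from reach(g,f), parent(f,a)
round 2: derive reach(g,e) via R1 from reach(g,f), parent(f,e)
round 2: derive reach(i,e) via R1 from reach(i,j), parent(j,e)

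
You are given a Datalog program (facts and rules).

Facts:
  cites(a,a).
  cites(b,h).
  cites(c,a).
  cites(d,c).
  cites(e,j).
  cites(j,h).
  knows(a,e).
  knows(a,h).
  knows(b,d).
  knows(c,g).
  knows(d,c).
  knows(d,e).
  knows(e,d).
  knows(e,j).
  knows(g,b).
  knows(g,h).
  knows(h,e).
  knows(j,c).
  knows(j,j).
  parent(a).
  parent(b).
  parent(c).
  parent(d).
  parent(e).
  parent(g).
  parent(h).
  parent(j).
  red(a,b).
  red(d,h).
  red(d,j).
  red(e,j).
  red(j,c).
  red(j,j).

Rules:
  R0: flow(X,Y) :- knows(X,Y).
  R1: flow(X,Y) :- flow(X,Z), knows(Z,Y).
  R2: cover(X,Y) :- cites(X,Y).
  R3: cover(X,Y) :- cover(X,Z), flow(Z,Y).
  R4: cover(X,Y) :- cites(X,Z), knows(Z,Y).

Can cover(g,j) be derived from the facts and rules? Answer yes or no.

no

round 1: derive flow(a,e) via R0 from knows(a,e)
round 1: derive flow(a,h) via R0 from knows(a,h)
round 1: derive flow(b,d) via R0 from knows(b,d)
round 1: derive flow(c,g) via R0 from knows(c,g)
round 1: derive flow(d,c) via R0 from knows(d,c)
round 1: derive flow(d,e) via R0 from knows(d,e)
round 1: derive flow(e,d) via R0 from knows(e,d)
round 1: derive flow(e,j) via R0 from knows(e,j)
round 1: derive flow(g,b) via R0 from knows(g,b)
round 1: derive flow(g,h) via R0 from knows(g,h)
round 1: derive flow(h,e) via R0 from knows(h,e)
round 1: derive flow(j,c) via R0 from knows(j,c)
round 1: derive flow(j,j) via R0 from knows(j,j)
round 1: derive cover(a,a) via R2 from cites(a,a)
round 1: derive cover(b,h) via R2 from cites(b,h)
round 1: derive cover(c,a) via R2 from cites(c,a)
round 1: derive cover(d,c) via R2 from cites(d,c)
round 1: derive cover(e,j) via R2 from cites(e,j)
round 1: derive cover(j,h) via R2 from cites(j,h)
round 1: derive cover(a,e) via R4 from cites(a,a), knows(a,e)
round 1: derive cover(a,h) via R4 from cites(a,a), knows(a,h)
round 1: derive cover(b,e) via R4 from cites(b,h), knows(h,e)
round 1: derive cover(c,e) via R4 from cites(c,a), knows(a,e)
round 1: derive cover(c,h) via R4 from cites(c,a), knows(a,h)
round 1: derive cover(d,g) via R4 from cites(d,c), knows(c,g)
round 1: derive cover(e,c) via R4 from cites(e,j), knows(j,c)
round 1: derive cover(j,e) via R4 from cites(j,h), knows(h,e)
round 2: derive flow(a,d) via R1 from flow(a,e), knows(e,d)
round 2: derive flow(a,j) via R1 from flow(a,e), knows(e,j)
round 2: derive flow(b,c) via R1 from flow(b,d), knows(d,c)
round 2: derive flow(b,e) via R1 from flow(b,d), knows(d,e)
round 2: derive flow(c,b) via R1 from flow(c,g), knows(g,b)
round 2: derive flow(c,h) via R1 from flow(c,g), knows(g,h)
round 2: derive flow(d,d) via R1 from flow(d,e), knows(e,d)
round 2: derive flow(d,g) via R1 from flow(d,c), knows(c,g)
round 2: derive flow(d,j) via R1 from flow(d,e), knows(e,j)
round 2: derive flow(e,c) via R1 from flow(e,d), knows(d,c)
round 2: derive flow(e,e) via R1 from flow(e,d), knows(d,e)
round 2: derive flow(g,d) via R1 from flow(g,b), knows(b,d)
round 2: derive flow(g,e) via R1 from flow(g,h), knows(h,e)
round 2: derive flow(h,d) via R1 from flow(h,e), knows(e,d)
round 2: derive flow(h,j) via R1 from flow(h,e), knows(e,j)
round 2: derive flow(j,g) via R1 from flow(j,c), knows(c,g)
round 2: derive cover(a,d) via R3 from cover(a,e), flow(e,d)
round 2: derive cover(a,j) via R3 from cover(a,e), flow(e,j)
round 2: derive cover(b,d) via R3 from cover(b,e), flow(e,d)
round 2: derive cover(b,j) via R3 from cover(b,e), flow(e,j)
round 2: derive cover(c,d) via R3 from cover(c,e), flow(e,d)
round 2: derive cover(c,j) via R3 from cover(c,e), flow(e,j)
round 2: derive cover(d,b) via R3 from cover(d,g), flow(g,b)
round 2: derive cover(d,h) via R3 from cover(d,g), flow(g,h)
round 2: derive cover(e,g) via R3 from cover(e,c), flow(c,g)
round 2: derive cover(j,d) via R3 from cover(j,e), flow(e,d)
round 2: derive cover(j,j) via R3 from cover(j,e), flow(e,j)
round 3: derive flow(a,c) via R1 from flow(a,d), knows(d,c)
round 3: derive flow(b,g) via R1 from flow(b,c), knows(c,g)
round 3: derive flow(b,j) via R1 from flow(b,e), knows(e,j)
round 3: derive flow(c,d) via R1 from flow(c,b), knows(b,d)
round 3: derive flow(c,e) via R1 from flow(c,h), knows(h,e)
round 3: derive flow(d,b) via R1 from flow(d,g), knows(g,b)
round 3: derive flow(d,h) via R1 from flow(d,g), knows(g,h)
round 3: derive flow(e,g) via R1 from flow(e,c), knows(c,g)
round 3: derive flow(g,c) via R1 from flow(g,d), knows(d,c)
round 3: derive flow(g,j) via R1 from flow(g,e), knows(e,j)
round 3: derive flow(h,c) via R1 from flow(h,d), knows(d,c)
round 3: derive flow(j,b) via R1 from flow(j,g), knows(g,b)
round 3: derive flow(j,h) via R1 from flow(j,g), knows(g,h)
round 3: derive cover(a,c) via R3 from cover(a,d), flow(d,c)
round 3: derive cover(a,g) via R3 from cover(a,d), flow(d,g)
round 3: derive cover(b,c) via R3 from cover(b,d), flow(d,c)
round 3: derive cover(b,g) via R3 from cover(b,d), flow(d,g)
round 3: derive cover(c,c) via R3 from cover(c,d), flow(d,c)
round 3: derive cover(c,g) via R3 from cover(c,d), flow(d,g)
round 3: derive cover(d,d) via R3 from cover(d,b), flow(b,d)
round 3: derive cover(d,e) via R3 from cover(d,b), flow(b,e)
round 3: derive cover(d,j) via R3 from cover(d,h), flow(h,j)
round 3: derive cover(e,b) via R3 from cover(e,c), flow(c,b)
round 3: derive cover(e,d) via R3 from cover(e,g), flow(g,d)
round 3: derive cover(e,e) via R3 from cover(e,g), flow(g,e)
round 3: derive cover(e,h) via R3 from cover(e,c), flow(c,h)
round 3: derive cover(j,c) via R3 from cover(j,d), flow(d,c)
round 3: derive cover(j,g) via R3 from cover(j,d), flow(d,g)
round 4: derive flow(a,g) via R1 from flow(a,c), knows(c,g)
round 4: derive flow(b,b) via R1 from flow(b,g), knows(g,b)
round 4: derive flow(b,h) via R1 from flow(b,g), knows(g,h)
round 4: derive flow(c,c) via R1 from flow(c,d), knows(d,c)
round 4: derive flow(c,j) via R1 from flow(c,e), knows(e,j)
round 4: derive flow(e,b) via R1 from flow(e,g), knows(g,b)
round 4: derive flow(e,h) via R1 from flow(e,g), knows(g,h)
round 4: derive flow(g,g) via R1 from flow(g,c), knows(c,g)
round 4: derive flow(h,g) via R1 from flow(h,c), knows(c,g)
round 4: derive flow(j,d) via R1 from flow(j,b), knows(b,d)
round 4: derive flow(j,e) via R1 from flow(j,h), knows(h,e)
round 4: derive cover(a,b) via R3 from cover(a,c), flow(c,b)
round 4: derive cover(b,b) via R3 from cover(b,c), flow(c,b)
round 4: derive cover(c,b) via R3 from cover(c,c), flow(c,b)
round 4: derive cover(j,b) via R3 from cover(j,c), flow(c,b)
round 5: derive flow(a,b) via R1 from flow(a,g), knows(g,b)
round 5: derive flow(h,b) via R1 from flow(h,g), knows(g,b)
round 5: derive flow(h,h) via R1 from flow(h,g), knows(g,h)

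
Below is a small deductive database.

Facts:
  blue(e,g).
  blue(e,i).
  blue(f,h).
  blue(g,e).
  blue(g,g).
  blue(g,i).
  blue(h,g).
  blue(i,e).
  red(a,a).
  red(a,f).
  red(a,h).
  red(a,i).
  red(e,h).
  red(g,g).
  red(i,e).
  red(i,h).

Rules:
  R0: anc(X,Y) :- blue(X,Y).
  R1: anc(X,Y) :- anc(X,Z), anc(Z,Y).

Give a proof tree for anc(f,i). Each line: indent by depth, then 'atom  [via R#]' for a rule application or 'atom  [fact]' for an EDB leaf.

anc(f,i)  [via R1]
  anc(f,g)  [via R1]
    anc(f,h)  [via R0]
      blue(f,h)  [fact]
    anc(h,g)  [via R0]
      blue(h,g)  [fact]
  anc(g,i)  [via R0]
    blue(g,i)  [fact]

round 1: derive anc(e,g) via R0 from blue(e,g)
round 1: derive anc(e,i) via R0 from blue(e,i)
round 1: derive anc(f,h) via R0 from blue(f,h)
round 1: derive anc(g,e) via R0 from blue(g,e)
round 1: derive anc(g,g) via R0 from blue(g,g)
round 1: derive anc(g,i) via R0 from blue(g,i)
round 1: derive anc(h,g) via R0 from blue(h,g)
round 1: derive anc(i,e) via R0 from blue(i,e)
round 2: derive anc(e,e) via R1 from anc(e,g), anc(g,e)
round 2: derive anc(f,g) via R1 from anc(f,h), anc(h,g)
round 2: derive anc(h,e) via R1 from anc(h,g), anc(g,e)
round 2: derive anc(h,i) via R1 from anc(h,g), anc(g,i)
round 2: derive anc(i,g) via R1 from anc(i,e), anc(e,g)
round 2: derive anc(i,i) via R1 from anc(i,e), anc(e,i)
round 3: derive anc(f,e) via R1 from anc(f,g), anc(g,e)
round 3: derive anc(f,i) via R1 from anc(f,g), anc(g,i)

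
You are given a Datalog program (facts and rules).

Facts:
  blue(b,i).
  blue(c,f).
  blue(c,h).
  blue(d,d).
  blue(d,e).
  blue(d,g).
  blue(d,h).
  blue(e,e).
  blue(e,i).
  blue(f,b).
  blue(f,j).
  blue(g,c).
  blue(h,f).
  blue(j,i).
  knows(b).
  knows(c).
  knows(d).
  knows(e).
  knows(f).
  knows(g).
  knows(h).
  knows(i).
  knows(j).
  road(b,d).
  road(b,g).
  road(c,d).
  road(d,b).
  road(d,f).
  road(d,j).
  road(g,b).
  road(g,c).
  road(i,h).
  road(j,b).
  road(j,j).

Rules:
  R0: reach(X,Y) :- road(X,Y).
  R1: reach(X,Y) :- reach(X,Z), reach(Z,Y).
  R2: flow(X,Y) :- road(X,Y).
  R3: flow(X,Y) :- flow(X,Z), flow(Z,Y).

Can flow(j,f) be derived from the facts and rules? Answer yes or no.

round 1: derive flow(b,d) via R2 from road(b,d)
round 1: derive flow(b,g) via R2 from road(b,g)
round 1: derive flow(c,d) via R2 from road(c,d)
round 1: derive flow(d,b) via R2 from road(d,b)
round 1: derive flow(d,f) via R2 from road(d,f)
round 1: derive flow(d,j) via R2 from road(d,j)
round 1: derive flow(g,b) via R2 from road(g,b)
round 1: derive flow(g,c) via R2 from road(g,c)
round 1: derive flow(i,h) via R2 from road(i,h)
round 1: derive flow(j,b) via R2 from road(j,b)
round 1: derive flow(j,j) via R2 from road(j,j)
round 2: derive flow(b,b) via R3 from flow(b,d), flow(d,b)
round 2: derive flow(b,c) via R3 from flow(b,g), flow(g,c)
round 2: derive flow(b,f) via R3 from flow(b,d), flow(d,f)
round 2: derive flow(b,j) via R3 from flow(b,d), flow(d,j)
round 2: derive flow(c,b) via R3 from flow(c,d), flow(d,b)
round 2: derive flow(c,f) via R3 from flow(c,d), flow(d,f)
round 2: derive flow(c,j) via R3 from flow(c,d), flow(d,j)
round 2: derive flow(d,d) via R3 from flow(d,b), flow(b,d)
round 2: derive flow(d,g) via R3 from flow(d,b), flow(b,g)
round 2: derive flow(g,d) via R3 from flow(g,b), flow(b,d)
round 2: derive flow(g,g) via R3 from flow(g,b), flow(b,g)
round 2: derive flow(j,d) via R3 from flow(j,b), flow(b,d)
round 2: derive flow(j,g) via R3 from flow(j,b), flow(b,g)
round 3: derive flow(c,c) via R3 from flow(c,b), flow(b,c)
round 3: derive flow(c,g) via R3 from flow(c,b), flow(b,g)
round 3: derive flow(d,c) via R3 from flow(d,b), flow(b,c)
round 3: derive flow(g,f) via R3 from flow(g,b), flow(b,f)
round 3: derive flow(g,j) via R3 from flow(g,b), flow(b,j)
round 3: derive flow(j,c) via R3 from flow(j,b), flow(b,c)
round 3: derive flow(j,f) via R3 from flow(j,b), flow(b,f)

yes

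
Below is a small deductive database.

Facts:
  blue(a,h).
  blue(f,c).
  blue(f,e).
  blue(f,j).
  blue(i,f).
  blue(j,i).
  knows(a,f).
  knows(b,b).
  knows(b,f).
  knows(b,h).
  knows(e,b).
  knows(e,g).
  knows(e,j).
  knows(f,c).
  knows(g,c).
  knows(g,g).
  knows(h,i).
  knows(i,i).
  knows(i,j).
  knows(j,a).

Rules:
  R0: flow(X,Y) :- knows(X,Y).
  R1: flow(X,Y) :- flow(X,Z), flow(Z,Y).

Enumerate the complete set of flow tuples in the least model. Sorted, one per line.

flow(a,c)
flow(a,f)
flow(b,a)
flow(b,b)
flow(b,c)
flow(b,f)
flow(b,h)
flow(b,i)
flow(b,j)
flow(e,a)
flow(e,b)
flow(e,c)
flow(e,f)
flow(e,g)
flow(e,h)
flow(e,i)
flow(e,j)
flow(f,c)
flow(g,c)
flow(g,g)
flow(h,a)
flow(h,c)
flow(h,f)
flow(h,i)
flow(h,j)
flow(i,a)
flow(i,c)
flow(i,f)
flow(i,i)
flow(i,j)
flow(j,a)
flow(j,c)
flow(j,f)

round 1: derive flow(a,f) via R0 from knows(a,f)
round 1: derive flow(b,b) via R0 from knows(b,b)
round 1: derive flow(b,f) via R0 from knows(b,f)
round 1: derive flow(b,h) via R0 from knows(b,h)
round 1: derive flow(e,b) via R0 from knows(e,b)
round 1: derive flow(e,g) via R0 from knows(e,g)
round 1: derive flow(e,j) via R0 from knows(e,j)
round 1: derive flow(f,c) via R0 from knows(f,c)
round 1: derive flow(g,c) via R0 from knows(g,c)
round 1: derive flow(g,g) via R0 from knows(g,g)
round 1: derive flow(h,i) via R0 from knows(h,i)
round 1: derive flow(i,i) via R0 from knows(i,i)
round 1: derive flow(i,j) via R0 from knows(i,j)
round 1: derive flow(j,a) via R0 from knows(j,a)
round 2: derive flow(a,c) via R1 from flow(a,f), flow(f,c)
round 2: derive flow(b,c) via R1 from flow(b,f), flow(f,c)
round 2: derive flow(b,i) via R1 from flow(b,h), flow(h,i)
round 2: derive flow(e,a) via R1 from flow(e,j), flow(j,a)
round 2: derive flow(e,c) via R1 from flow(e,g), flow(g,c)
round 2: derive flow(e,f) via R1 from flow(e,b), flow(b,f)
round 2: derive flow(e,h) via R1 from flow(e,b), flow(b,h)
round 2: derive flow(h,j) via R1 from flow(h,i), flow(i,j)
round 2: derive flow(i,a) via R1 from flow(i,j), flow(j,a)
round 2: derive flow(j,f) via R1 from flow(j,a), flow(a,f)
round 3: derive flow(b,a) via R1 from flow(b,i), flow(i,a)
round 3: derive flow(b,j) via R1 from flow(b,h), flow(h,j)
round 3: derive flow(e,i) via R1 from flow(e,b), flow(b,i)
round 3: derive flow(h,a) via R1 from flow(h,i), flow(i,a)
round 3: derive flow(h,f) via R1 from flow(h,j), flow(j,f)
round 3: derive flow(i,c) via R1 from flow(i,a), flow(a,c)
round 3: derive flow(i,f) via R1 from flow(i,a), flow(a,f)
round 3: derive flow(j,c) via R1 from flow(j,a), flow(a,c)
round 4: derive flow(h,c) via R1 from flow(h,a), flow(a,c)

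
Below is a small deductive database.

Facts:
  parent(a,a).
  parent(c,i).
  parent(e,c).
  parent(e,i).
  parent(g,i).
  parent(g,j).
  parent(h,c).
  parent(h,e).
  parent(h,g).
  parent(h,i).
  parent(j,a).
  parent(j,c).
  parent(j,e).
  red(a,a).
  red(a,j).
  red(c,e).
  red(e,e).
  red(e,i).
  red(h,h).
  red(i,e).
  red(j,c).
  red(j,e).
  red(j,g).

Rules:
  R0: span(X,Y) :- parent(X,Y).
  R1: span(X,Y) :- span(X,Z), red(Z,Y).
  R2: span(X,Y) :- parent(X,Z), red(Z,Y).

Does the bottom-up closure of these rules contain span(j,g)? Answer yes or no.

yes

round 1: derive span(a,a) via R0 from parent(a,a)
round 1: derive span(c,i) via R0 from parent(c,i)
round 1: derive span(e,c) via R0 from parent(e,c)
round 1: derive span(e,i) via R0 from parent(e,i)
round 1: derive span(g,i) via R0 from parent(g,i)
round 1: derive span(g,j) via R0 from parent(g,j)
round 1: derive span(h,c) via R0 from parent(h,c)
round 1: derive span(h,e) via R0 from parent(h,e)
round 1: derive span(h,g) via R0 from parent(h,g)
round 1: derive span(h,i) via R0 from parent(h,i)
round 1: derive span(j,a) via R0 from parent(j,a)
round 1: derive span(j,c) via R0 from parent(j,c)
round 1: derive span(j,e) via R0 from parent(j,e)
round 1: derive span(a,j) via R2 from parent(a,a), red(a,j)
round 1: derive span(c,e) via R2 from parent(c,i), red(i,e)
round 1: derive span(e,e) via R2 from parent(e,c), red(c,e)
round 1: derive span(g,c) via R2 from parent(g,j), red(j,c)
round 1: derive span(g,e) via R2 from parent(g,i), red(i,e)
round 1: derive span(g,g) via R2 from parent(g,j), red(j,g)
round 1: derive span(j,i) via R2 from parent(j,e), red(e,i)
round 1: derive span(j,j) via R2 from parent(j,a), red(a,j)
round 2: derive span(a,c) via R1 from span(a,j), red(j,c)
round 2: derive span(a,e) via R1 from span(a,j), red(j,e)
round 2: derive span(a,g) via R1 from span(a,j), red(j,g)
round 2: derive span(j,g) via R1 from span(j,j), red(j,g)
round 3: derive span(a,i) via R1 from span(a,e), red(e,i)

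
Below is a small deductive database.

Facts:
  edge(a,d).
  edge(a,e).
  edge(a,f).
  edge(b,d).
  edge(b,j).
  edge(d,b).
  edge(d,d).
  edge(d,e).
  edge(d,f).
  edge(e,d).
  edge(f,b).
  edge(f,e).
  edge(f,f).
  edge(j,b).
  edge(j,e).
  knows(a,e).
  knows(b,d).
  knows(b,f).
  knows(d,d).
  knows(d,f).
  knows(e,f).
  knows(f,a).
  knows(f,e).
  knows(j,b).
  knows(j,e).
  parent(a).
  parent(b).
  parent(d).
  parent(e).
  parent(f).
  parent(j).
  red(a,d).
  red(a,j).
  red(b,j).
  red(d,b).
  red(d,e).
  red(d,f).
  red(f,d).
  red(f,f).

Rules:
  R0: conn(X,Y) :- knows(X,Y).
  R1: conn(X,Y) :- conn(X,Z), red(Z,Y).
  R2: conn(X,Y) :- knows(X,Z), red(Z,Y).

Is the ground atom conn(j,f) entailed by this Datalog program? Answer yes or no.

round 1: derive conn(a,e) via R0 from knows(a,e)
round 1: derive conn(b,d) via R0 from knows(b,d)
round 1: derive conn(b,f) via R0 from knows(b,f)
round 1: derive conn(d,d) via R0 from knows(d,d)
round 1: derive conn(d,f) via R0 from knows(d,f)
round 1: derive conn(e,f) via R0 from knows(e,f)
round 1: derive conn(f,a) via R0 from knows(f,a)
round 1: derive conn(f,e) via R0 from knows(f,e)
round 1: derive conn(j,b) via R0 from knows(j,b)
round 1: derive conn(j,e) via R0 from knows(j,e)
round 1: derive conn(b,b) via R2 from knows(b,d), red(d,b)
round 1: derive conn(b,e) via R2 from knows(b,d), red(d,e)
round 1: derive conn(d,b) via R2 from knows(d,d), red(d,b)
round 1: derive conn(d,e) via R2 from knows(d,d), red(d,e)
round 1: derive conn(e,d) via R2 from knows(e,f), red(f,d)
round 1: derive conn(f,d) via R2 from knows(f,a), red(a,d)
round 1: derive conn(f,j) via R2 from knows(f,a), red(a,j)
round 1: derive conn(j,j) via R2 from knows(j,b), red(b,j)
round 2: derive conn(b,j) via R1 from conn(b,b), red(b,j)
round 2: derive conn(d,j) via R1 from conn(d,b), red(b,j)
round 2: derive conn(e,b) via R1 from conn(e,d), red(d,b)
round 2: derive conn(e,e) via R1 from conn(e,d), red(d,e)
round 2: derive conn(f,b) via R1 from conn(f,d), red(d,b)
round 2: derive conn(f,f) via R1 from conn(f,d), red(d,f)
round 3: derive conn(e,j) via R1 from conn(e,b), red(b,j)

no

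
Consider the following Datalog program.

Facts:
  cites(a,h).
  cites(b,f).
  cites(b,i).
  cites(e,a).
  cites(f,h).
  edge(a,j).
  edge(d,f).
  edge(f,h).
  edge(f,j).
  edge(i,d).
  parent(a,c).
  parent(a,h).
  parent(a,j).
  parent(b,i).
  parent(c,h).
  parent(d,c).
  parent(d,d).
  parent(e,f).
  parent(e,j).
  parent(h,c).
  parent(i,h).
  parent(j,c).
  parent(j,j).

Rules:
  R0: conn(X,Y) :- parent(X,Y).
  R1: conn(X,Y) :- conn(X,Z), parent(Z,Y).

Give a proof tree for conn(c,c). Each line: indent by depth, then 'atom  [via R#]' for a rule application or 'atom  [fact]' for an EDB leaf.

round 1: derive conn(a,c) via R0 from parent(a,c)
round 1: derive conn(a,h) via R0 from parent(a,h)
round 1: derive conn(a,j) via R0 from parent(a,j)
round 1: derive conn(b,i) via R0 from parent(b,i)
round 1: derive conn(c,h) via R0 from parent(c,h)
round 1: derive conn(d,c) via R0 from parent(d,c)
round 1: derive conn(d,d) via R0 from parent(d,d)
round 1: derive conn(e,f) via R0 from parent(e,f)
round 1: derive conn(e,j) via R0 from parent(e,j)
round 1: derive conn(h,c) via R0 from parent(h,c)
round 1: derive conn(i,h) via R0 from parent(i,h)
round 1: derive conn(j,c) via R0 from parent(j,c)
round 1: derive conn(j,j) via R0 from parent(j,j)
round 2: derive conn(b,h) via R1 from conn(b,i), parent(i,h)
round 2: derive conn(c,c) via R1 from conn(c,h), parent(h,c)
round 2: derive conn(d,h) via R1 from conn(d,c), parent(c,h)
round 2: derive conn(e,c) via R1 from conn(e,j), parent(j,c)
round 2: derive conn(h,h) via R1 from conn(h,c), parent(c,h)
round 2: derive conn(i,c) via R1 from conn(i,h), parent(h,c)
round 2: derive conn(j,h) via R1 from conn(j,c), parent(c,h)
round 3: derive conn(b,c) via R1 from conn(b,h), parent(h,c)
round 3: derive conn(e,h) via R1 from conn(e,c), parent(c,h)

conn(c,c)  [via R1]
  conn(c,h)  [via R0]
    parent(c,h)  [fact]
  parent(h,c)  [fact]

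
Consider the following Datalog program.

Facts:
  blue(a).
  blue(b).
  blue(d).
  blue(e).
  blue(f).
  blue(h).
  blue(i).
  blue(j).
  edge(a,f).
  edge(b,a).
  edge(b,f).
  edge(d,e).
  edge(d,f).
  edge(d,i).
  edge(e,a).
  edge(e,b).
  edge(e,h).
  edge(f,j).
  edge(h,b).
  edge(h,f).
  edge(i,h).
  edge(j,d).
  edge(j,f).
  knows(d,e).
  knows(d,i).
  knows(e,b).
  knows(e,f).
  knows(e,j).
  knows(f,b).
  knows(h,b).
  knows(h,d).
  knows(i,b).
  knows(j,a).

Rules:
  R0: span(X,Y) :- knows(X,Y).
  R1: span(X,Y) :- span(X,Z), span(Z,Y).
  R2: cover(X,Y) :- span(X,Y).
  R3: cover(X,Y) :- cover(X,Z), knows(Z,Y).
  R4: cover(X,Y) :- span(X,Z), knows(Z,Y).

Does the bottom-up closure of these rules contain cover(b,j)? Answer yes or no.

no

round 1: derive span(d,e) via R0 from knows(d,e)
round 1: derive span(d,i) via R0 from knows(d,i)
round 1: derive span(e,b) via R0 from knows(e,b)
round 1: derive span(e,f) via R0 from knows(e,f)
round 1: derive span(e,j) via R0 from knows(e,j)
round 1: derive span(f,b) via R0 from knows(f,b)
round 1: derive span(h,b) via R0 from knows(h,b)
round 1: derive span(h,d) via R0 from knows(h,d)
round 1: derive span(i,b) via R0 from knows(i,b)
round 1: derive span(j,a) via R0 from knows(j,a)
round 2: derive span(d,b) via R1 from span(d,e), span(e,b)
round 2: derive span(d,f) via R1 from span(d,e), span(e,f)
round 2: derive span(d,j) via R1 from span(d,e), span(e,j)
round 2: derive span(e,a) via R1 from span(e,j), span(j,a)
round 2: derive span(h,e) via R1 from span(h,d), span(d,e)
round 2: derive span(h,i) via R1 from span(h,d), span(d,i)
round 2: derive cover(d,e) via R2 from span(d,e)
round 2: derive cover(d,i) via R2 from span(d,i)
round 2: derive cover(e,b) via R2 from span(e,b)
round 2: derive cover(e,f) via R2 from span(e,f)
round 2: derive cover(e,j) via R2 from span(e,j)
round 2: derive cover(f,b) via R2 from span(f,b)
round 2: derive cover(h,b) via R2 from span(h,b)
round 2: derive cover(h,d) via R2 from span(h,d)
round 2: derive cover(i,b) via R2 from span(i,b)
round 2: derive cover(j,a) via R2 from span(j,a)
round 2: derive cover(d,b) via R4 from span(d,e), knows(e,b)
round 2: derive cover(d,f) via R4 from span(d,e), knows(e,f)
round 2: derive cover(d,j) via R4 from span(d,e), knows(e,j)
round 2: derive cover(e,a) via R4 from span(e,j), knows(j,a)
round 2: derive cover(h,e) via R4 from span(h,d), knows(d,e)
round 2: derive cover(h,i) via R4 from span(h,d), knows(d,i)
round 3: derive span(d,a) via R1 from span(d,e), span(e,a)
round 3: derive span(h,a) via R1 from span(h,e), span(e,a)
round 3: derive span(h,f) via R1 from span(h,d), span(d,f)
round 3: derive span(h,j) via R1 from span(h,d), span(d,j)
round 3: derive cover(d,a) via R3 from cover(d,j), knows(j,a)
round 3: derive cover(h,f) via R3 from cover(h,e), knows(e,f)
round 3: derive cover(h,j) via R3 from cover(h,e), knows(e,j)
round 4: derive cover(h,a) via R2 from span(h,a)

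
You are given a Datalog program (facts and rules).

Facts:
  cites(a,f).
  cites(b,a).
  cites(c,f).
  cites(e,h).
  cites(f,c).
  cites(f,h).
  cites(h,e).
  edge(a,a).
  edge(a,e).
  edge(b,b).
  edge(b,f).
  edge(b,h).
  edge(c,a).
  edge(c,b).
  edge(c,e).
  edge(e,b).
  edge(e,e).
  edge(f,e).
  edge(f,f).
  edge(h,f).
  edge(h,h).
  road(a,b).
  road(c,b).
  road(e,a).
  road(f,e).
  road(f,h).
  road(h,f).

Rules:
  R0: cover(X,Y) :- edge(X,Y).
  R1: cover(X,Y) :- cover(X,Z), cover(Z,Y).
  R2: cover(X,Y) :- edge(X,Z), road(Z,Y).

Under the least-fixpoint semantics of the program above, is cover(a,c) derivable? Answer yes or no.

no

round 1: derive cover(a,a) via R0 from edge(a,a)
round 1: derive cover(a,e) via R0 from edge(a,e)
round 1: derive cover(b,b) via R0 from edge(b,b)
round 1: derive cover(b,f) via R0 from edge(b,f)
round 1: derive cover(b,h) via R0 from edge(b,h)
round 1: derive cover(c,a) via R0 from edge(c,a)
round 1: derive cover(c,b) via R0 from edge(c,b)
round 1: derive cover(c,e) via R0 from edge(c,e)
round 1: derive cover(e,b) via R0 from edge(e,b)
round 1: derive cover(e,e) via R0 from edge(e,e)
round 1: derive cover(f,e) via R0 from edge(f,e)
round 1: derive cover(f,f) via R0 from edge(f,f)
round 1: derive cover(h,f) via R0 from edge(h,f)
round 1: derive cover(h,h) via R0 from edge(h,h)
round 1: derive cover(a,b) via R2 from edge(a,a), road(a,b)
round 1: derive cover(b,e) via R2 from edge(b,f), road(f,e)
round 1: derive cover(e,a) via R2 from edge(e,e), road(e,a)
round 1: derive cover(f,a) via R2 from edge(f,e), road(e,a)
round 1: derive cover(f,h) via R2 from edge(f,f), road(f,h)
round 1: derive cover(h,e) via R2 from edge(h,f), road(f,e)
round 2: derive cover(a,f) via R1 from cover(a,b), cover(b,f)
round 2: derive cover(a,h) via R1 from cover(a,b), cover(b,h)
round 2: derive cover(b,a) via R1 from cover(b,e), cover(e,a)
round 2: derive cover(c,f) via R1 from cover(c,b), cover(b,f)
round 2: derive cover(c,h) via R1 from cover(c,b), cover(b,h)
round 2: derive cover(e,f) via R1 from cover(e,b), cover(b,f)
round 2: derive cover(e,h) via R1 from cover(e,b), cover(b,h)
round 2: derive cover(f,b) via R1 from cover(f,a), cover(a,b)
round 2: derive cover(h,a) via R1 from cover(h,e), cover(e,a)
round 2: derive cover(h,b) via R1 from cover(h,e), cover(e,b)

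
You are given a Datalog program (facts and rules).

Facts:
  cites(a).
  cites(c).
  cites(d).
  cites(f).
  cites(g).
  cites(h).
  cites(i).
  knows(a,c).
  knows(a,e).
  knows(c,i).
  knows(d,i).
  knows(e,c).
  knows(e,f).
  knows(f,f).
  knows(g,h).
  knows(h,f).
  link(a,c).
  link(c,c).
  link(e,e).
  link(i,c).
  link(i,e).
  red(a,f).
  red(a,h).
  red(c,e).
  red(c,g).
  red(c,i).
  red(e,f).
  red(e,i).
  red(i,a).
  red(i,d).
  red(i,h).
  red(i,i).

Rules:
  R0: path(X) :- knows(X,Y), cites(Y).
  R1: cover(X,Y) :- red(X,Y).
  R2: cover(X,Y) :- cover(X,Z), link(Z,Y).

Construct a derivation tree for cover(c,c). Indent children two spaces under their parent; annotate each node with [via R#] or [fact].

cover(c,c)  [via R2]
  cover(c,i)  [via R1]
    red(c,i)  [fact]
  link(i,c)  [fact]

round 1: derive cover(a,f) via R1 from red(a,f)
round 1: derive cover(a,h) via R1 from red(a,h)
round 1: derive cover(c,e) via R1 from red(c,e)
round 1: derive cover(c,g) via R1 from red(c,g)
round 1: derive cover(c,i) via R1 from red(c,i)
round 1: derive cover(e,f) via R1 from red(e,f)
round 1: derive cover(e,i) via R1 from red(e,i)
round 1: derive cover(i,a) via R1 from red(i,a)
round 1: derive cover(i,d) via R1 from red(i,d)
round 1: derive cover(i,h) via R1 from red(i,h)
round 1: derive cover(i,i) via R1 from red(i,i)
round 2: derive cover(c,c) via R2 from cover(c,i), link(i,c)
round 2: derive cover(e,c) via R2 from cover(e,i), link(i,c)
round 2: derive cover(e,e) via R2 from cover(e,i), link(i,e)
round 2: derive cover(i,c) via R2 from cover(i,a), link(a,c)
round 2: derive cover(i,e) via R2 from cover(i,i), link(i,e)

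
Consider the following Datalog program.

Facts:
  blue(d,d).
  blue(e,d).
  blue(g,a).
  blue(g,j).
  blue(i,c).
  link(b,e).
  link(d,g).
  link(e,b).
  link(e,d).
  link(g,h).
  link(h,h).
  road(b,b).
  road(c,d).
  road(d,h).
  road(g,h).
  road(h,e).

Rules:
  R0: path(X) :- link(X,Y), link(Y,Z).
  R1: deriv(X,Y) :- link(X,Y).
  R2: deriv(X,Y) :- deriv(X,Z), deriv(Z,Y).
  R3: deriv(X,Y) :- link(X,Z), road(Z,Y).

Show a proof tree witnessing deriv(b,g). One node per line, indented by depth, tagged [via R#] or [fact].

deriv(b,g)  [via R2]
  deriv(b,d)  [via R2]
    deriv(b,e)  [via R1]
      link(b,e)  [fact]
    deriv(e,d)  [via R1]
      link(e,d)  [fact]
  deriv(d,g)  [via R1]
    link(d,g)  [fact]

round 1: derive deriv(b,e) via R1 from link(b,e)
round 1: derive deriv(d,g) via R1 from link(d,g)
round 1: derive deriv(e,b) via R1 from link(e,b)
round 1: derive deriv(e,d) via R1 from link(e,d)
round 1: derive deriv(g,h) via R1 from link(g,h)
round 1: derive deriv(h,h) via R1 from link(h,h)
round 1: derive deriv(d,h) via R3 from link(d,g), road(g,h)
round 1: derive deriv(e,h) via R3 from link(e,d), road(d,h)
round 1: derive deriv(g,e) via R3 from link(g,h), road(h,e)
round 1: derive deriv(h,e) via R3 from link(h,h), road(h,e)
round 2: derive deriv(b,b) via R2 from deriv(b,e), deriv(e,b)
round 2: derive deriv(b,d) via R2 from deriv(b,e), deriv(e,d)
round 2: derive deriv(b,h) via R2 from deriv(b,e), deriv(e,h)
round 2: derive deriv(d,e) via R2 from deriv(d,g), deriv(g,e)
round 2: derive deriv(e,e) via R2 from deriv(e,b), deriv(b,e)
round 2: derive deriv(e,g) via R2 from deriv(e,d), deriv(d,g)
round 2: derive deriv(g,b) via R2 from deriv(g,e), deriv(e,b)
round 2: derive deriv(g,d) via R2 from deriv(g,e), deriv(e,d)
round 2: derive deriv(h,b) via R2 from deriv(h,e), deriv(e,b)
round 2: derive deriv(h,d) via R2 from deriv(h,e), deriv(e,d)
round 3: derive deriv(b,g) via R2 from deriv(b,d), deriv(d,g)
round 3: derive deriv(d,b) via R2 from deriv(d,e), deriv(e,b)
round 3: derive deriv(d,d) via R2 from deriv(d,e), deriv(e,d)
round 3: derive deriv(g,g) via R2 from deriv(g,d), deriv(d,g)
round 3: derive deriv(h,g) via R2 from deriv(h,d), deriv(d,g)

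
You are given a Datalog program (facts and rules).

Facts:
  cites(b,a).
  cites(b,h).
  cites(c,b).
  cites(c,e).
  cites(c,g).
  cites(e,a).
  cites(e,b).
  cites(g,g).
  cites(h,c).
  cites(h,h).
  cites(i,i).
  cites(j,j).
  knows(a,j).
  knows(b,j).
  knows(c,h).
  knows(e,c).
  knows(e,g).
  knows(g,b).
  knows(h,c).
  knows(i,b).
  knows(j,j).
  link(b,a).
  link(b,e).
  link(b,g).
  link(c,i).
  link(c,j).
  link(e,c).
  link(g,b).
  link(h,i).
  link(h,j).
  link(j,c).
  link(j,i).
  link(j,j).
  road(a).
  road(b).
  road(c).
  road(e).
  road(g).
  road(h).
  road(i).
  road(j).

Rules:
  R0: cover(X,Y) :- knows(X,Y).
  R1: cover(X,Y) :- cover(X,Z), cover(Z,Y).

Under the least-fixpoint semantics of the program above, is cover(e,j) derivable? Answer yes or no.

yes

round 1: derive cover(a,j) via R0 from knows(a,j)
round 1: derive cover(b,j) via R0 from knows(b,j)
round 1: derive cover(c,h) via R0 from knows(c,h)
round 1: derive cover(e,c) via R0 from knows(e,c)
round 1: derive cover(e,g) via R0 from knows(e,g)
round 1: derive cover(g,b) via R0 from knows(g,b)
round 1: derive cover(h,c) via R0 from knows(h,c)
round 1: derive cover(i,b) via R0 from knows(i,b)
round 1: derive cover(j,j) via R0 from knows(j,j)
round 2: derive cover(c,c) via R1 from cover(c,h), cover(h,c)
round 2: derive cover(e,b) via R1 from cover(e,g), cover(g,b)
round 2: derive cover(e,h) via R1 from cover(e,c), cover(c,h)
round 2: derive cover(g,j) via R1 from cover(g,b), cover(b,j)
round 2: derive cover(h,h) via R1 from cover(h,c), cover(c,h)
round 2: derive cover(i,j) via R1 from cover(i,b), cover(b,j)
round 3: derive cover(e,j) via R1 from cover(e,b), cover(b,j)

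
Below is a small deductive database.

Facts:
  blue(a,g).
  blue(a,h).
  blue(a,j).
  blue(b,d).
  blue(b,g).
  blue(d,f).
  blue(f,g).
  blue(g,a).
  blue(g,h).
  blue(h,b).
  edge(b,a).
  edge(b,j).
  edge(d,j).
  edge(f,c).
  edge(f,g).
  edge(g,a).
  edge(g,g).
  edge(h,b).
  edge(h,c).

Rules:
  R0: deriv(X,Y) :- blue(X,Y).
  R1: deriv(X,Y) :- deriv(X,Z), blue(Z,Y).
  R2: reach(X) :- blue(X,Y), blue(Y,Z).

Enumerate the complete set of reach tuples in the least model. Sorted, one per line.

round 1: derive reach(a) via R2 from blue(a,g), blue(g,a)
round 1: derive reach(b) via R2 from blue(b,d), blue(d,f)
round 1: derive reach(d) via R2 from blue(d,f), blue(f,g)
round 1: derive reach(f) via R2 from blue(f,g), blue(g,a)
round 1: derive reach(g) via R2 from blue(g,a), blue(a,g)
round 1: derive reach(h) via R2 from blue(h,b), blue(b,d)

reach(a)
reach(b)
reach(d)
reach(f)
reach(g)
reach(h)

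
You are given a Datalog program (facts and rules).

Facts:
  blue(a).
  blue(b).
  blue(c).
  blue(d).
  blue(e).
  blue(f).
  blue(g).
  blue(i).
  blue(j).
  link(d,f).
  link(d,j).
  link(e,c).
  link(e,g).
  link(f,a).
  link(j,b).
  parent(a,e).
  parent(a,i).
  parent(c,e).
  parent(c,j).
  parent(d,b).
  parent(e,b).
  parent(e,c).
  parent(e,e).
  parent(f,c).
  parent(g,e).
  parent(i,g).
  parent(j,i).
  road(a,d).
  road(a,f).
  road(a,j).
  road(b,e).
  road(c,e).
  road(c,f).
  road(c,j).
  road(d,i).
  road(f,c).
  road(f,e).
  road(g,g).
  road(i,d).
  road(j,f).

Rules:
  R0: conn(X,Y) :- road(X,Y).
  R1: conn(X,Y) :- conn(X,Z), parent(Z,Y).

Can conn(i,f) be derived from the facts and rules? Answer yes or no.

round 1: derive conn(a,d) via R0 from road(a,d)
round 1: derive conn(a,f) via R0 from road(a,f)
round 1: derive conn(a,j) via R0 from road(a,j)
round 1: derive conn(b,e) via R0 from road(b,e)
round 1: derive conn(c,e) via R0 from road(c,e)
round 1: derive conn(c,f) via R0 from road(c,f)
round 1: derive conn(c,j) via R0 from road(c,j)
round 1: derive conn(d,i) via R0 from road(d,i)
round 1: derive conn(f,c) via R0 from road(f,c)
round 1: derive conn(f,e) via R0 from road(f,e)
round 1: derive conn(g,g) via R0 from road(g,g)
round 1: derive conn(i,d) via R0 from road(i,d)
round 1: derive conn(j,f) via R0 from road(j,f)
round 2: derive conn(a,b) via R1 from conn(a,d), parent(d,b)
round 2: derive conn(a,c) via R1 from conn(a,f), parent(f,c)
round 2: derive conn(a,i) via R1 from conn(a,j), parent(j,i)
round 2: derive conn(b,b) via R1 from conn(b,e), parent(e,b)
round 2: derive conn(b,c) via R1 from conn(b,e), parent(e,c)
round 2: derive conn(c,b) via R1 from conn(c,e), parent(e,b)
round 2: derive conn(c,c) via R1 from conn(c,e), parent(e,c)
round 2: derive conn(c,i) via R1 from conn(c,j), parent(j,i)
round 2: derive conn(d,g) via R1 from conn(d,i), parent(i,g)
round 2: derive conn(f,b) via R1 from conn(f,e), parent(e,b)
round 2: derive conn(f,j) via R1 from conn(f,c), parent(c,j)
round 2: derive conn(g,e) via R1 from conn(g,g), parent(g,e)
round 2: derive conn(i,b) via R1 from conn(i,d), parent(d,b)
round 2: derive conn(j,c) via R1 from conn(j,f), parent(f,c)
round 3: derive conn(a,e) via R1 from conn(a,c), parent(c,e)
round 3: derive conn(a,g) via R1 from conn(a,i), parent(i,g)
round 3: derive conn(b,j) via R1 from conn(b,c), parent(c,j)
round 3: derive conn(c,g) via R1 from conn(c,i), parent(i,g)
round 3: derive conn(d,e) via R1 from conn(d,g), parent(g,e)
round 3: derive conn(f,i) via R1 from conn(f,j), parent(j,i)
round 3: derive conn(g,b) via R1 from conn(g,e), parent(e,b)
round 3: derive conn(g,c) via R1 from conn(g,e), parent(e,c)
round 3: derive conn(j,e) via R1 from conn(j,c), parent(c,e)
round 3: derive conn(j,j) via R1 from conn(j,c), parent(c,j)
round 4: derive conn(b,i) via R1 from conn(b,j), parent(j,i)
round 4: derive conn(d,b) via R1 from conn(d,e), parent(e,b)
round 4: derive conn(d,c) via R1 from conn(d,e), parent(e,c)
round 4: derive conn(f,g) via R1 from conn(f,i), parent(i,g)
round 4: derive conn(g,j) via R1 from conn(g,c), parent(c,j)
round 4: derive conn(j,b) via R1 from conn(j,e), parent(e,b)
round 4: derive conn(j,i) via R1 from conn(j,j), parent(j,i)
round 5: derive conn(b,g) via R1 from conn(b,i), parent(i,g)
round 5: derive conn(d,j) via R1 from conn(d,c), parent(c,j)
round 5: derive conn(g,i) via R1 from conn(g,j), parent(j,i)
round 5: derive conn(j,g) via R1 from conn(j,i), parent(i,g)

no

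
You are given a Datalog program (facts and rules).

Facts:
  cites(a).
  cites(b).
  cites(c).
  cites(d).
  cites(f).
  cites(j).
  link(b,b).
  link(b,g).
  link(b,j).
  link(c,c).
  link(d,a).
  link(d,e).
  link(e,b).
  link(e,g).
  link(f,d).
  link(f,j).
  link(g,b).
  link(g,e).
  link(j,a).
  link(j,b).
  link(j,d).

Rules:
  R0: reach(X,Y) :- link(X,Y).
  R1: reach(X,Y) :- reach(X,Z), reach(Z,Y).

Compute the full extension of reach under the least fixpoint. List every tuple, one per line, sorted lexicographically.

round 1: derive reach(b,b) via R0 from link(b,b)
round 1: derive reach(b,g) via R0 from link(b,g)
round 1: derive reach(b,j) via R0 from link(b,j)
round 1: derive reach(c,c) via R0 from link(c,c)
round 1: derive reach(d,a) via R0 from link(d,a)
round 1: derive reach(d,e) via R0 from link(d,e)
round 1: derive reach(e,b) via R0 from link(e,b)
round 1: derive reach(e,g) via R0 from link(e,g)
round 1: derive reach(f,d) via R0 from link(f,d)
round 1: derive reach(f,j) via R0 from link(f,j)
round 1: derive reach(g,b) via R0 from link(g,b)
round 1: derive reach(g,e) via R0 from link(g,e)
round 1: derive reach(j,a) via R0 from link(j,a)
round 1: derive reach(j,b) via R0 from link(j,b)
round 1: derive reach(j,d) via R0 from link(j,d)
round 2: derive reach(b,a) via R1 from reach(b,j), reach(j,a)
round 2: derive reach(b,d) via R1 from reach(b,j), reach(j,d)
round 2: derive reach(b,e) via R1 from reach(b,g), reach(g,e)
round 2: derive reach(d,b) via R1 from reach(d,e), reach(e,b)
round 2: derive reach(d,g) via R1 from reach(d,e), reach(e,g)
round 2: derive reach(e,e) via R1 from reach(e,g), reach(g,e)
round 2: derive reach(e,j) via R1 from reach(e,b), reach(b,j)
round 2: derive reach(f,a) via R1 from reach(f,d), reach(d,a)
round 2: derive reach(f,b) via R1 from reach(f,j), reach(j,b)
round 2: derive reach(f,e) via R1 from reach(f,d), reach(d,e)
round 2: derive reach(g,g) via R1 from reach(g,b), reach(b,g)
round 2: derive reach(g,j) via R1 from reach(g,b), reach(b,j)
round 2: derive reach(j,e) via R1 from reach(j,d), reach(d,e)
round 2: derive reach(j,g) via R1 from reach(j,b), reach(b,g)
round 2: derive reach(j,j) via R1 from reach(j,b), reach(b,j)
round 3: derive reach(d,d) via R1 from reach(d,b), reach(b,d)
round 3: derive reach(d,j) via R1 from reach(d,b), reach(b,j)
round 3: derive reach(e,a) via R1 from reach(e,b), reach(b,a)
round 3: derive reach(e,d) via R1 from reach(e,b), reach(b,d)
round 3: derive reach(f,g) via R1 from reach(f,b), reach(b,g)
round 3: derive reach(g,a) via R1 from reach(g,b), reach(b,a)
round 3: derive reach(g,d) via R1 from reach(g,b), reach(b,d)

reach(b,a)
reach(b,b)
reach(b,d)
reach(b,e)
reach(b,g)
reach(b,j)
reach(c,c)
reach(d,a)
reach(d,b)
reach(d,d)
reach(d,e)
reach(d,g)
reach(d,j)
reach(e,a)
reach(e,b)
reach(e,d)
reach(e,e)
reach(e,g)
reach(e,j)
reach(f,a)
reach(f,b)
reach(f,d)
reach(f,e)
reach(f,g)
reach(f,j)
reach(g,a)
reach(g,b)
reach(g,d)
reach(g,e)
reach(g,g)
reach(g,j)
reach(j,a)
reach(j,b)
reach(j,d)
reach(j,e)
reach(j,g)
reach(j,j)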